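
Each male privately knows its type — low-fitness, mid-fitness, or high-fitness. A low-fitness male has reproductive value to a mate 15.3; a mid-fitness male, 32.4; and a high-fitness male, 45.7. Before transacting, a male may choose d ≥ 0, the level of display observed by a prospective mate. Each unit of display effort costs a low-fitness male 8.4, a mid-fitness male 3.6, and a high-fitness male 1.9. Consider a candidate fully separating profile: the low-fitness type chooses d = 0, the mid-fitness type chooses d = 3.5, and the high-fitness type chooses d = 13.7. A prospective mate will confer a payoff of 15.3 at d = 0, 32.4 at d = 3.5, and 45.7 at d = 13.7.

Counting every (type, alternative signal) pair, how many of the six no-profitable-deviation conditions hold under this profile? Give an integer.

Mid-fitness (own payoff 32.4 − 3.6×3.5 = 19.8): to d=0 gives 15.3 → no gain ✓; to d=13.7 gives 45.7 − 3.6×13.7 = -3.62 → no gain ✓.
High-fitness (own payoff 45.7 − 1.9×13.7 = 19.67): to d=0 gives 15.3 → no gain ✓; to d=3.5 gives 32.4 − 1.9×3.5 = 25.75 → profitable ✗.
Low-fitness (own payoff 15.3): to d=3.5 gives 32.4 − 8.4×3.5 = 3 → no gain ✓; to d=13.7 gives 45.7 − 8.4×13.7 = -69.38 → no gain ✓.
5 of the 6 constraints hold; not an equilibrium.

5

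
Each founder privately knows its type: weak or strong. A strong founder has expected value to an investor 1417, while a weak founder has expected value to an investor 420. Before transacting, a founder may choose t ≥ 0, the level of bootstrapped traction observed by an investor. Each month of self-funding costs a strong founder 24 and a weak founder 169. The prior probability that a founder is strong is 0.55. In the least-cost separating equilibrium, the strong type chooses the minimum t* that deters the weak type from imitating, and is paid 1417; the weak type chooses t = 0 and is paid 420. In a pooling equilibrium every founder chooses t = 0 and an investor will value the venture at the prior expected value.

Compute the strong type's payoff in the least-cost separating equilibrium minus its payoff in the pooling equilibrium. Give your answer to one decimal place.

Least-cost separating signal: t* solves 420 = 1417 − 169·t*, so t* = (1417 − 420)/169 ≈ 5.8994.
Strong type's separating payoff: 1417 − 24 × t* = 1417 − 24 × (1417 − 420)/169 = 1417 − 23928/169 ≈ 1275.414.
Pooling payoff: 0.55 × 1417 + 0.45 × 420 = 968.35.
Difference: 1275.414 − 968.35 = 307.064, i.e. 307.1 to one decimal place.
The strong type prefers to separate.

307.1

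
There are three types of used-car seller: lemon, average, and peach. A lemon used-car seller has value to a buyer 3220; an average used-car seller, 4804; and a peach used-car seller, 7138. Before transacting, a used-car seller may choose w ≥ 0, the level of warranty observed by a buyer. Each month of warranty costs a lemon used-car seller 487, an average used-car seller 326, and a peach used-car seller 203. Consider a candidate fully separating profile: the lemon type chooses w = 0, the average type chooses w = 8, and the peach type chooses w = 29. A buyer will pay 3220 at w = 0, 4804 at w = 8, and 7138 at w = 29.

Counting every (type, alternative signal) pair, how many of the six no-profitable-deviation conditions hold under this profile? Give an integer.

Peach (own payoff 7138 − 203×29 = 1251): to w=0 gives 3220 → profitable ✗; to w=8 gives 4804 − 203×8 = 3180 → profitable ✗.
Average (own payoff 4804 − 326×8 = 2196): to w=0 gives 3220 → profitable ✗; to w=29 gives 7138 − 326×29 = -2316 → no gain ✓.
Lemon (own payoff 3220): to w=8 gives 4804 − 487×8 = 908 → no gain ✓; to w=29 gives 7138 − 487×29 = -6985 → no gain ✓.
3 of the 6 constraints hold; not an equilibrium.

3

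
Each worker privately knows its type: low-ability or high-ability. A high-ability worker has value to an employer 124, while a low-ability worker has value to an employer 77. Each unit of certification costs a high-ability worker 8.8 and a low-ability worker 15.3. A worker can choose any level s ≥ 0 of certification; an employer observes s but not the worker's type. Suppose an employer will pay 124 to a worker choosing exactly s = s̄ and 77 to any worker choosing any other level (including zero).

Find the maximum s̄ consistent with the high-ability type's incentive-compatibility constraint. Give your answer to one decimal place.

Choosing s̄ yields the high-ability type 124 − 8.8·s̄; choosing zero yields 77.
The high-ability type is indifferent at 124 − 8.8·s̄ = 77, i.e. s̄ = (124 − 77) / 8.8 ≈ 5.3.
For any s̄ above 5.3 the high-ability type would rather pool at zero, so separation collapses.

5.3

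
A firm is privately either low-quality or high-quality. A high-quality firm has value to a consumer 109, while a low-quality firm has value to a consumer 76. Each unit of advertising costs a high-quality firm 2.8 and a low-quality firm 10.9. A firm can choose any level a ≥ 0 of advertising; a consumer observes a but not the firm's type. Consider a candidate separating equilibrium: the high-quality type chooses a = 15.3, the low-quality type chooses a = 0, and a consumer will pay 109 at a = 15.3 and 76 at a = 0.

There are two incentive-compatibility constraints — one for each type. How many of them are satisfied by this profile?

High-quality type: signal → 109 − 2.8 × 15.3 = 66.16; deviate to 0 → 76. IC fails (66.16 < 76).
Low-quality type: stay at 0 → 76; mimic → 109 − 10.9 × 15.3 = -57.77. IC holds (76 ≥ -57.77).
1 of 2 constraints hold, so this profile is not an equilibrium.

1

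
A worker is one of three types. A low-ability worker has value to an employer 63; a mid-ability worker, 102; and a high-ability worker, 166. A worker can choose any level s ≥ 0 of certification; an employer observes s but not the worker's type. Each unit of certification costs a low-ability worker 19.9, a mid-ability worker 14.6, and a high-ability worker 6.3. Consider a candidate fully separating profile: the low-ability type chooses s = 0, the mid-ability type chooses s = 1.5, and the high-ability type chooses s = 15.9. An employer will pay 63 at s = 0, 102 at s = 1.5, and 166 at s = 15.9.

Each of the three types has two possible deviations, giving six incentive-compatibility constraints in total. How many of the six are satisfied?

4

Mid-ability (own payoff 102 − 14.6×1.5 = 80.1): to s=0 gives 63 → no gain ✓; to s=15.9 gives 166 − 14.6×15.9 = -66.14 → no gain ✓.
Low-ability (own payoff 63): to s=1.5 gives 102 − 19.9×1.5 = 72.15 → profitable ✗; to s=15.9 gives 166 − 19.9×15.9 = -150.41 → no gain ✓.
High-ability (own payoff 166 − 6.3×15.9 = 65.83): to s=0 gives 63 → no gain ✓; to s=1.5 gives 102 − 6.3×1.5 = 92.55 → profitable ✗.
4 of the 6 constraints hold; not an equilibrium.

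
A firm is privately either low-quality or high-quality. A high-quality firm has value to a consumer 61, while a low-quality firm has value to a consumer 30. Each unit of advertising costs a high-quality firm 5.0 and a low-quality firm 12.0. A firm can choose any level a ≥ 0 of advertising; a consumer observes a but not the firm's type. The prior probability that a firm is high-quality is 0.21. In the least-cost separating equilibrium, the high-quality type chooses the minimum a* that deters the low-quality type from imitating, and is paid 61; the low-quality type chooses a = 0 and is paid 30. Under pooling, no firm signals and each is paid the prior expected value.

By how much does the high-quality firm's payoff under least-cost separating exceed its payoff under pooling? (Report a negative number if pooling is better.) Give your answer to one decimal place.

11.6

Least-cost separating signal: a* solves 30 = 61 − 12.0·a*, so a* = (61 − 30)/12.0 ≈ 2.5833.
High-quality type's separating payoff: 61 − 5.0 × a* = 61 − 5.0 × (61 − 30)/12.0 = 61 − 155/12.0 ≈ 48.083.
Pooling payoff: 0.21 × 61 + 0.79 × 30 = 36.51.
Difference: 48.083 − 36.51 = 11.573, i.e. 11.6 to one decimal place.
The high-quality type prefers to separate.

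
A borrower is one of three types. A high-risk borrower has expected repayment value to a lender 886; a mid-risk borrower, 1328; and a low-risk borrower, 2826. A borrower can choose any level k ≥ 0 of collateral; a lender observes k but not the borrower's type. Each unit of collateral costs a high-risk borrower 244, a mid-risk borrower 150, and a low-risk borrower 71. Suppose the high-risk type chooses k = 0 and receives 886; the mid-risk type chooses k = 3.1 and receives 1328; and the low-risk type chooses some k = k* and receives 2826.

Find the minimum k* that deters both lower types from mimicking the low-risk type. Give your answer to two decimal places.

Mid-risk type (on-path payoff 1328 − 150×3.1 = 863) won't mimic when 863 ≥ 2826 − 150·k*, i.e. k* ≥ 13.09.
High-risk type (on-path payoff 886) won't mimic when 886 ≥ 2826 − 244·k*, i.e. k* ≥ 7.95.
Both must hold, so k* = max(7.95, 13.09) = 13.09. The mid-risk type's constraint binds.

13.09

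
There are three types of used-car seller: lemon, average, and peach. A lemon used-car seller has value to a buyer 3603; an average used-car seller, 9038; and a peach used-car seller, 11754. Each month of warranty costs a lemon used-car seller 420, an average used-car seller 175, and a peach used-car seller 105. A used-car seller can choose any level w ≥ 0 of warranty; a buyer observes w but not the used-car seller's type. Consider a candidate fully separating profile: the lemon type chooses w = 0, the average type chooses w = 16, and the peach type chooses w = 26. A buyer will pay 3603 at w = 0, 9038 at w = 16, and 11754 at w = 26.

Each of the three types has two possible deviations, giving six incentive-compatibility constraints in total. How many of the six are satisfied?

5

Peach (own payoff 11754 − 105×26 = 9024): to w=0 gives 3603 → no gain ✓; to w=16 gives 9038 − 105×16 = 7358 → no gain ✓.
Lemon (own payoff 3603): to w=16 gives 9038 − 420×16 = 2318 → no gain ✓; to w=26 gives 11754 − 420×26 = 834 → no gain ✓.
Average (own payoff 9038 − 175×16 = 6238): to w=0 gives 3603 → no gain ✓; to w=26 gives 11754 − 175×26 = 7204 → profitable ✗.
5 of the 6 constraints hold; not an equilibrium.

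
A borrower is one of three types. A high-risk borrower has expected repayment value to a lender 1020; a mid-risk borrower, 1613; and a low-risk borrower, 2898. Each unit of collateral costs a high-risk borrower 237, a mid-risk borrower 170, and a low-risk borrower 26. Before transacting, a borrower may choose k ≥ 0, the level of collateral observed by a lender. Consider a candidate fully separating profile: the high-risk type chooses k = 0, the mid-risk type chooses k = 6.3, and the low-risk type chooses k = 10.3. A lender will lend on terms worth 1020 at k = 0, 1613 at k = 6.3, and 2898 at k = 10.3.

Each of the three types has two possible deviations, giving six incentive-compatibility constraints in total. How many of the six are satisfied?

4

High-risk (own payoff 1020): to k=6.3 gives 1613 − 237×6.3 = 119.9 → no gain ✓; to k=10.3 gives 2898 − 237×10.3 = 456.9 → no gain ✓.
Mid-risk (own payoff 1613 − 170×6.3 = 542): to k=0 gives 1020 → profitable ✗; to k=10.3 gives 2898 − 170×10.3 = 1147 → profitable ✗.
Low-risk (own payoff 2898 − 26×10.3 = 2630.2): to k=0 gives 1020 → no gain ✓; to k=6.3 gives 1613 − 26×6.3 = 1449.2 → no gain ✓.
4 of the 6 constraints hold; not an equilibrium.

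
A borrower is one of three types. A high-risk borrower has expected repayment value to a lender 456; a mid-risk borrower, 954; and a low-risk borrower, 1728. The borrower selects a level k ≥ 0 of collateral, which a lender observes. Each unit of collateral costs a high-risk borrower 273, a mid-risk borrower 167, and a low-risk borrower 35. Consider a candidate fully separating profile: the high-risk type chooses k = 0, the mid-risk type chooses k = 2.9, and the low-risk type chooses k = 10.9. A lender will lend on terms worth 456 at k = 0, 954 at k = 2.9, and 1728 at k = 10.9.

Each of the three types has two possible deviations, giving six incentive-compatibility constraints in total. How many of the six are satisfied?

6

Mid-risk (own payoff 954 − 167×2.9 = 469.7): to k=0 gives 456 → no gain ✓; to k=10.9 gives 1728 − 167×10.9 = -92.3 → no gain ✓.
High-risk (own payoff 456): to k=2.9 gives 954 − 273×2.9 = 162.3 → no gain ✓; to k=10.9 gives 1728 − 273×10.9 = -1247.7 → no gain ✓.
Low-risk (own payoff 1728 − 35×10.9 = 1346.5): to k=0 gives 456 → no gain ✓; to k=2.9 gives 954 − 35×2.9 = 852.5 → no gain ✓.
6 of the 6 constraints hold; this profile is a separating equilibrium.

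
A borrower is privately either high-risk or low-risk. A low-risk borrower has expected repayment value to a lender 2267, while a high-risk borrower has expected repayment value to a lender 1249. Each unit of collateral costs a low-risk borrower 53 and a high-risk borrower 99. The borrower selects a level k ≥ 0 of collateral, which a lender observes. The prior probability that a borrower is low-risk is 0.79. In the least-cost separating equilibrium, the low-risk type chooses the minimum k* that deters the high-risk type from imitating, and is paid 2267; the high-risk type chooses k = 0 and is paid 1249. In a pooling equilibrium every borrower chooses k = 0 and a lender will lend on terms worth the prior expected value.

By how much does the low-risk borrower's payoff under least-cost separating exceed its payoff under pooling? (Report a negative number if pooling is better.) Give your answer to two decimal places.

Least-cost separating signal: k* solves 1249 = 2267 − 99·k*, so k* = (2267 − 1249)/99 ≈ 10.2828.
Low-risk type's separating payoff: 2267 − 53 × k* = 2267 − 53 × (2267 − 1249)/99 = 2267 − 53954/99 ≈ 1722.0101.
Pooling payoff: 0.79 × 2267 + 0.21 × 1249 = 2053.22.
Difference: 1722.0101 − 2053.22 = -331.2099, i.e. -331.21 to two decimal places.
The low-risk type would prefer the pooling outcome.

-331.21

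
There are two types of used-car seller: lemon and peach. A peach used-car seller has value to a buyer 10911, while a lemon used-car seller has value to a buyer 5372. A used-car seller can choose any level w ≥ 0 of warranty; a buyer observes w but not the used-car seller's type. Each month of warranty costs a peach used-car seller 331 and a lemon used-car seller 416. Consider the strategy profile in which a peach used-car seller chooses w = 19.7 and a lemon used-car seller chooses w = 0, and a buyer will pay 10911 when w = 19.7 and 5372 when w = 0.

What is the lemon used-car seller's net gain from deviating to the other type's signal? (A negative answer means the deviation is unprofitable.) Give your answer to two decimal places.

-2656.20

Playing w = 0 the lemon used-car seller receives 5372.
Deviating to w = 19.7 brings payment 10911 at cost 416 × 19.7 = 8195.2, netting 2715.8.
Gain from deviating: 2715.8 − 5372 = -2656.20.
The gain is negative, so the lemon type's incentive-compatibility constraint is satisfied.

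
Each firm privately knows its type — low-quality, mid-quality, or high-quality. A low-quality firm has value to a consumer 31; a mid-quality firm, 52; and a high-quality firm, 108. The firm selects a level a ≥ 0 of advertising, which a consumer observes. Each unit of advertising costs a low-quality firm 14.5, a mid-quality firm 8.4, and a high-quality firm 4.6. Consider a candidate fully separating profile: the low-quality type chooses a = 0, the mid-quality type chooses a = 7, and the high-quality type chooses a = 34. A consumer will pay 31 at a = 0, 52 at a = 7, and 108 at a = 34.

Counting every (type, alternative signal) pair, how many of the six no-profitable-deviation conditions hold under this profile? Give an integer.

High-quality (own payoff 108 − 4.6×34 = -48.4): to a=0 gives 31 → profitable ✗; to a=7 gives 52 − 4.6×7 = 19.8 → profitable ✗.
Low-quality (own payoff 31): to a=7 gives 52 − 14.5×7 = -49.5 → no gain ✓; to a=34 gives 108 − 14.5×34 = -385 → no gain ✓.
Mid-quality (own payoff 52 − 8.4×7 = -6.8): to a=0 gives 31 → profitable ✗; to a=34 gives 108 − 8.4×34 = -177.6 → no gain ✓.
3 of the 6 constraints hold; not an equilibrium.

3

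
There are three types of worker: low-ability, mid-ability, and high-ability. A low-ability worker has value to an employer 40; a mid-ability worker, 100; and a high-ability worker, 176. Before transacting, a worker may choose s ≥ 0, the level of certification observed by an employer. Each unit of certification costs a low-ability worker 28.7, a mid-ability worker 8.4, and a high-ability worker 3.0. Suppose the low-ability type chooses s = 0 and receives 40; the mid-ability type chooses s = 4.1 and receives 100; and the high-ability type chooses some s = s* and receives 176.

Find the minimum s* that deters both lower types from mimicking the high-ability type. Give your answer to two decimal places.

13.15

Low-ability type (on-path payoff 40) won't mimic when 40 ≥ 176 − 28.7·s*, i.e. s* ≥ 4.74.
Mid-ability type (on-path payoff 100 − 8.4×4.1 = 65.56) won't mimic when 65.56 ≥ 176 − 8.4·s*, i.e. s* ≥ 13.15.
Both must hold, so s* = max(4.74, 13.15) = 13.15. The mid-ability type's constraint binds.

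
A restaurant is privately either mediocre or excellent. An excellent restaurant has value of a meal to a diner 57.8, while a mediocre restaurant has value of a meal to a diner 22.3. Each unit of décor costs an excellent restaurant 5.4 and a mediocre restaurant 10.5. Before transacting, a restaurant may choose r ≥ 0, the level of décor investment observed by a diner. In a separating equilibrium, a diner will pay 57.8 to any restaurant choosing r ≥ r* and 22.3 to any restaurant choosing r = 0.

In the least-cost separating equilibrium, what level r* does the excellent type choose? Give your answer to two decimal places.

3.38

A mediocre restaurant choosing r = 0 receives 22.3.
Imitating at r* instead would pay 57.8 at cost 10.5·r*, netting 57.8 − 10.5·r*.
Indifference: 22.3 = 57.8 − 10.5·r*, so r* = (57.8 − 22.3) / 10.5 ≈ 3.38.
At r* the mediocre type's incentive constraint just binds; the excellent type strictly prefers r* since its per-unit cost is lower.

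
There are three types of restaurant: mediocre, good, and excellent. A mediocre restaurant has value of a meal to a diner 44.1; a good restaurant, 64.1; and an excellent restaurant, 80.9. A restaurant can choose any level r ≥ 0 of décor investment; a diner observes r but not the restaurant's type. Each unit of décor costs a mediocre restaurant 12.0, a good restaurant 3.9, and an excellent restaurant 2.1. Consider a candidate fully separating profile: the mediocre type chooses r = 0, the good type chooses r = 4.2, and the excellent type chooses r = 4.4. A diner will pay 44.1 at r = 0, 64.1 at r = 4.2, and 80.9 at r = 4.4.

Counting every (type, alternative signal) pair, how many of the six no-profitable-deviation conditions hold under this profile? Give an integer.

5

Mediocre (own payoff 44.1): to r=4.2 gives 64.1 − 12.0×4.2 = 13.7 → no gain ✓; to r=4.4 gives 80.9 − 12.0×4.4 = 28.1 → no gain ✓.
Excellent (own payoff 80.9 − 2.1×4.4 = 71.66): to r=0 gives 44.1 → no gain ✓; to r=4.2 gives 64.1 − 2.1×4.2 = 55.28 → no gain ✓.
Good (own payoff 64.1 − 3.9×4.2 = 47.72): to r=0 gives 44.1 → no gain ✓; to r=4.4 gives 80.9 − 3.9×4.4 = 63.74 → profitable ✗.
5 of the 6 constraints hold; not an equilibrium.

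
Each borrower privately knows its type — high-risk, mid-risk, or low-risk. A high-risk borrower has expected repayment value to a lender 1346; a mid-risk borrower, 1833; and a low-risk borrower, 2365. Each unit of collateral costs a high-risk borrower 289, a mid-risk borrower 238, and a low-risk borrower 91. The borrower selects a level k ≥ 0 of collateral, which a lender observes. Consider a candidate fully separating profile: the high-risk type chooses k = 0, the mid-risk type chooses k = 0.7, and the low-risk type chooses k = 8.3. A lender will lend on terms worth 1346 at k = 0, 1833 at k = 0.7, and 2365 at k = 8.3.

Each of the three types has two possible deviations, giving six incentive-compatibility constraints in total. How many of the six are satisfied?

Low-risk (own payoff 2365 − 91×8.3 = 1609.7): to k=0 gives 1346 → no gain ✓; to k=0.7 gives 1833 − 91×0.7 = 1769.3 → profitable ✗.
Mid-risk (own payoff 1833 − 238×0.7 = 1666.4): to k=0 gives 1346 → no gain ✓; to k=8.3 gives 2365 − 238×8.3 = 389.6 → no gain ✓.
High-risk (own payoff 1346): to k=0.7 gives 1833 − 289×0.7 = 1630.7 → profitable ✗; to k=8.3 gives 2365 − 289×8.3 = -33.7 → no gain ✓.
4 of the 6 constraints hold; not an equilibrium.

4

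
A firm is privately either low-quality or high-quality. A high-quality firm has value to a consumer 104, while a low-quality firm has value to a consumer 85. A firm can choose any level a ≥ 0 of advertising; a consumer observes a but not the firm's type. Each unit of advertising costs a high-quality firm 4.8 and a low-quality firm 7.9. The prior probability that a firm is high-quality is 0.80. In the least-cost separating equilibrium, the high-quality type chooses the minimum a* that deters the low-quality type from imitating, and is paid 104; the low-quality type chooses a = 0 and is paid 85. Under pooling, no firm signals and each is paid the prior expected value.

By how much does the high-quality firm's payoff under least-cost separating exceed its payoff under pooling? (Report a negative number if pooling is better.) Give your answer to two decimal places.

-7.74

Least-cost separating signal: a* solves 85 = 104 − 7.9·a*, so a* = (104 − 85)/7.9 ≈ 2.4051.
High-quality type's separating payoff: 104 − 4.8 × a* = 104 − 4.8 × (104 − 85)/7.9 = 104 − 91.2/7.9 ≈ 92.4557.
Pooling payoff: 0.80 × 104 + 0.20 × 85 = 100.2.
Difference: 92.4557 − 100.2 = -7.7443, i.e. -7.74 to two decimal places.
The high-quality type would prefer the pooling outcome.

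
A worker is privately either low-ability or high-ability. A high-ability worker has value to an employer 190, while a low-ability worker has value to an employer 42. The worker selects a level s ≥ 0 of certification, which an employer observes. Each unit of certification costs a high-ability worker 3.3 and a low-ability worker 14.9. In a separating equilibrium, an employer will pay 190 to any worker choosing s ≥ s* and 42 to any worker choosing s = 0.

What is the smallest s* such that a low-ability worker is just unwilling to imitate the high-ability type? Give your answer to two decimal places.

A low-ability worker choosing s = 0 receives 42.
Imitating at s* instead would pay 190 at cost 14.9·s*, netting 190 − 14.9·s*.
Indifference: 42 = 190 − 14.9·s*, so s* = (190 − 42) / 14.9 ≈ 9.93.
At s* the low-ability type's incentive constraint just binds; the high-ability type strictly prefers s* since its per-unit cost is lower.

9.93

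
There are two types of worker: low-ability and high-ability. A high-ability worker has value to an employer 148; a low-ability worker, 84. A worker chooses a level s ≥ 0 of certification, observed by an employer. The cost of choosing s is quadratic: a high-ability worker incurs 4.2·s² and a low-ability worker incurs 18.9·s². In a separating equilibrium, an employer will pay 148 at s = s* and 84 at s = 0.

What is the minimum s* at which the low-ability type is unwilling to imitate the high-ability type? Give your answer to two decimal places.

1.84

The low-ability type at s = 0 receives 84; imitating at s* yields 148 − 18.9·s*².
Indifference: 84 = 148 − 18.9·s*², so s*² = (148 − 84) / 18.9 ≈ 3.3862.
s* = √3.3862 ≈ 1.84.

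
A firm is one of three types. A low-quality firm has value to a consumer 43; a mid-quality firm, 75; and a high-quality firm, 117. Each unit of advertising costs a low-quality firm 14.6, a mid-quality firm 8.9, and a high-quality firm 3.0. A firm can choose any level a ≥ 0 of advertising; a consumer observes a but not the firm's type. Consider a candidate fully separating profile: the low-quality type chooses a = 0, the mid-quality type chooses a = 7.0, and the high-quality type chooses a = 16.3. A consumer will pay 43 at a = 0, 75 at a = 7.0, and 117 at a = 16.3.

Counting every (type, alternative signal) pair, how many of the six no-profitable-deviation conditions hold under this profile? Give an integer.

Low-quality (own payoff 43): to a=7.0 gives 75 − 14.6×7.0 = -27.2 → no gain ✓; to a=16.3 gives 117 − 14.6×16.3 = -120.98 → no gain ✓.
High-quality (own payoff 117 − 3.0×16.3 = 68.1): to a=0 gives 43 → no gain ✓; to a=7.0 gives 75 − 3.0×7.0 = 54 → no gain ✓.
Mid-quality (own payoff 75 − 8.9×7.0 = 12.7): to a=0 gives 43 → profitable ✗; to a=16.3 gives 117 − 8.9×16.3 = -28.07 → no gain ✓.
5 of the 6 constraints hold; not an equilibrium.

5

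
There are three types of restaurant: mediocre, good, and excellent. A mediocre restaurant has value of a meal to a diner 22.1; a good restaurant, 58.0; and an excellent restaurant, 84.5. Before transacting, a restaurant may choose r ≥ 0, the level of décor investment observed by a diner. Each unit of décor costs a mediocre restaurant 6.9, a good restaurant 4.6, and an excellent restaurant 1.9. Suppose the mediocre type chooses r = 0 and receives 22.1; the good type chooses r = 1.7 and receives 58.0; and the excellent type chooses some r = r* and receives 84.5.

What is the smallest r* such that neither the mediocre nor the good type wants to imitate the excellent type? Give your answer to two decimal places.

9.04

Good type (on-path payoff 58.0 − 4.6×1.7 = 50.18) won't mimic when 50.18 ≥ 84.5 − 4.6·r*, i.e. r* ≥ 7.46.
Mediocre type (on-path payoff 22.1) won't mimic when 22.1 ≥ 84.5 − 6.9·r*, i.e. r* ≥ 9.04.
Both must hold, so r* = max(9.04, 7.46) = 9.04. The mediocre type's constraint binds.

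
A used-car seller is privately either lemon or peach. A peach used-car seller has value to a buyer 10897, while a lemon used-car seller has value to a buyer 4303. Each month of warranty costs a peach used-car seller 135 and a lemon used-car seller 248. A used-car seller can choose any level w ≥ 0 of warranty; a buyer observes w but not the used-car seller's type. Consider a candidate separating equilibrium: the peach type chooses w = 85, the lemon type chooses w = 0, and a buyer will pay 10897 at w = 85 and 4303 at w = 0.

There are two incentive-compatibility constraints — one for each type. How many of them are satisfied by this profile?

1

Lemon type: stay at 0 → 4303; mimic → 10897 − 248 × 85 = -10183. IC holds (4303 ≥ -10183).
Peach type: signal → 10897 − 135 × 85 = -578; deviate to 0 → 4303. IC fails (-578 < 4303).
1 of 2 constraints hold, so this profile is not an equilibrium.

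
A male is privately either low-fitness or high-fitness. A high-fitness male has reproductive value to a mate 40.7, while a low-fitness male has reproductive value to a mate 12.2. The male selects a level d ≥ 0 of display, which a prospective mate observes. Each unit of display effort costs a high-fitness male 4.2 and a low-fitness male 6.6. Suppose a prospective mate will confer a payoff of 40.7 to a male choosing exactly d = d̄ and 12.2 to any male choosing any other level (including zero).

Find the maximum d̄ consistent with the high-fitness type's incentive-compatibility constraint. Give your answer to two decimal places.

Choosing d̄ yields the high-fitness type 40.7 − 4.2·d̄; choosing zero yields 12.2.
The high-fitness type is indifferent at 40.7 − 4.2·d̄ = 12.2, i.e. d̄ = (40.7 − 12.2) / 4.2 ≈ 6.79.
For any d̄ above 6.79 the high-fitness type would rather pool at zero, so separation collapses.

6.79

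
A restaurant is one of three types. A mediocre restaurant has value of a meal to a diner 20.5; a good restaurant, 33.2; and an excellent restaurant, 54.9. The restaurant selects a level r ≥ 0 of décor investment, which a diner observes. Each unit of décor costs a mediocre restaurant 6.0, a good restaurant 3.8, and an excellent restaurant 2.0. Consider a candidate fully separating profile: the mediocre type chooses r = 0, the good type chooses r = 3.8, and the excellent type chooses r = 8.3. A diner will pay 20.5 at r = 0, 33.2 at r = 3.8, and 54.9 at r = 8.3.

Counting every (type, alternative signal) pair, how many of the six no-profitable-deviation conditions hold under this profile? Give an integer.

Excellent (own payoff 54.9 − 2.0×8.3 = 38.3): to r=0 gives 20.5 → no gain ✓; to r=3.8 gives 33.2 − 2.0×3.8 = 25.6 → no gain ✓.
Mediocre (own payoff 20.5): to r=3.8 gives 33.2 − 6.0×3.8 = 10.4 → no gain ✓; to r=8.3 gives 54.9 − 6.0×8.3 = 5.1 → no gain ✓.
Good (own payoff 33.2 − 3.8×3.8 = 18.76): to r=0 gives 20.5 → profitable ✗; to r=8.3 gives 54.9 − 3.8×8.3 = 23.36 → profitable ✗.
4 of the 6 constraints hold; not an equilibrium.

4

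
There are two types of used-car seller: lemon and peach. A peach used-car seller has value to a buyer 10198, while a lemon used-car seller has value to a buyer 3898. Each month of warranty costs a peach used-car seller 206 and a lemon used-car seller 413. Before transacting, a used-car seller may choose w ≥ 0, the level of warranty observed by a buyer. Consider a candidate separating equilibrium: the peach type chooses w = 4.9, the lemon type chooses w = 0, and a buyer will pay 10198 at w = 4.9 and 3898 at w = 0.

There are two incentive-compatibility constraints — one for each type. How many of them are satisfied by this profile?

Lemon type: stay at 0 → 3898; mimic → 10198 − 413 × 4.9 = 8174.3. IC fails (3898 < 8174.3).
Peach type: signal → 10198 − 206 × 4.9 = 9188.6; deviate to 0 → 3898. IC holds (9188.6 ≥ 3898).
1 of 2 constraints hold, so this profile is not an equilibrium.

1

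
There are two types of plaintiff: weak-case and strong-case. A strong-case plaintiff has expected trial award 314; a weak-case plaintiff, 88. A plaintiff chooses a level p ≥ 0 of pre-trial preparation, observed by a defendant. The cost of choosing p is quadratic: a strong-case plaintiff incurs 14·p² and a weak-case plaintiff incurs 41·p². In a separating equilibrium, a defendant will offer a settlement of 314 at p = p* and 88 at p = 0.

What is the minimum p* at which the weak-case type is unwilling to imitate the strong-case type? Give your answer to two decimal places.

2.35

The weak-case type at p = 0 receives 88; imitating at p* yields 314 − 41·p*².
Indifference: 88 = 314 − 41·p*², so p*² = (314 − 88) / 41 ≈ 5.5122.
p* = √5.5122 ≈ 2.35.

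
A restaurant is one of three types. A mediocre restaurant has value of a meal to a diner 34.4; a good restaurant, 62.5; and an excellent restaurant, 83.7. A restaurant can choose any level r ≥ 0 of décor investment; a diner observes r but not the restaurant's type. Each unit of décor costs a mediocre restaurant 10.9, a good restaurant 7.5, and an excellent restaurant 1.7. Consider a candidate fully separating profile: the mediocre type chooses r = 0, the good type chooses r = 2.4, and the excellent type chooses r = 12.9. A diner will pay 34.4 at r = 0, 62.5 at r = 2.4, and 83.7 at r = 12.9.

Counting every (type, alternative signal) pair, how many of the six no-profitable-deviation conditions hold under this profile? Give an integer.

Excellent (own payoff 83.7 − 1.7×12.9 = 61.77): to r=0 gives 34.4 → no gain ✓; to r=2.4 gives 62.5 − 1.7×2.4 = 58.42 → no gain ✓.
Mediocre (own payoff 34.4): to r=2.4 gives 62.5 − 10.9×2.4 = 36.34 → profitable ✗; to r=12.9 gives 83.7 − 10.9×12.9 = -56.91 → no gain ✓.
Good (own payoff 62.5 − 7.5×2.4 = 44.5): to r=0 gives 34.4 → no gain ✓; to r=12.9 gives 83.7 − 7.5×12.9 = -13.05 → no gain ✓.
5 of the 6 constraints hold; not an equilibrium.

5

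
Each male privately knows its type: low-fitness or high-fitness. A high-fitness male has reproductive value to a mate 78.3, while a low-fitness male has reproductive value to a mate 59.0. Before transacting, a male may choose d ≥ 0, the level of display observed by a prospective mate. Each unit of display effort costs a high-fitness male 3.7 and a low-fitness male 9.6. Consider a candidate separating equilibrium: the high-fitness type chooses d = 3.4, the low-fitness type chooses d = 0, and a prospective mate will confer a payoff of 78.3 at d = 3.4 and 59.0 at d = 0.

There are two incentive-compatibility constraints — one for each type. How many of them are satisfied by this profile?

High-fitness type: signal → 78.3 − 3.7 × 3.4 = 65.72; deviate to 0 → 59.0. IC holds (65.72 ≥ 59.0).
Low-fitness type: stay at 0 → 59.0; mimic → 78.3 − 9.6 × 3.4 = 45.66. IC holds (59.0 ≥ 45.66).
2 of 2 constraints hold, so this is a separating equilibrium.

2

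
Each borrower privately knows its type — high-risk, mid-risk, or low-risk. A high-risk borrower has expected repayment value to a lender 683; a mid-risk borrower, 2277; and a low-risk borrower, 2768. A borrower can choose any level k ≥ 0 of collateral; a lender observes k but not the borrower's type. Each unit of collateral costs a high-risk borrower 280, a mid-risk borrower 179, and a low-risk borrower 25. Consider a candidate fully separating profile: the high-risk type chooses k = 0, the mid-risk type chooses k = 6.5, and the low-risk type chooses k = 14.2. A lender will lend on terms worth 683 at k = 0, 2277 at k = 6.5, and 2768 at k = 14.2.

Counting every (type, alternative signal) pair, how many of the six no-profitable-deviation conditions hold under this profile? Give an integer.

Mid-risk (own payoff 2277 − 179×6.5 = 1113.5): to k=0 gives 683 → no gain ✓; to k=14.2 gives 2768 − 179×14.2 = 226.2 → no gain ✓.
Low-risk (own payoff 2768 − 25×14.2 = 2413): to k=0 gives 683 → no gain ✓; to k=6.5 gives 2277 − 25×6.5 = 2114.5 → no gain ✓.
High-risk (own payoff 683): to k=6.5 gives 2277 − 280×6.5 = 457 → no gain ✓; to k=14.2 gives 2768 − 280×14.2 = -1208 → no gain ✓.
6 of the 6 constraints hold; this profile is a separating equilibrium.

6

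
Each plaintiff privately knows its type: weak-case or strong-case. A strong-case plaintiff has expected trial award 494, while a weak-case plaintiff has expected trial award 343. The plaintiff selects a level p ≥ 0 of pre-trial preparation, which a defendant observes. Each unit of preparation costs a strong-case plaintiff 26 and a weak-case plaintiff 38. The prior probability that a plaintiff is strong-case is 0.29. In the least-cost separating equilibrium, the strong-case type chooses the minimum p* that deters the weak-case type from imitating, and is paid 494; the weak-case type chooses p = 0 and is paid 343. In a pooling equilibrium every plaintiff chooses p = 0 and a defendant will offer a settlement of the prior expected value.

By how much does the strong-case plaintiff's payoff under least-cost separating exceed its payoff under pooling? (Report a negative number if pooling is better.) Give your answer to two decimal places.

3.89

Least-cost separating signal: p* solves 343 = 494 − 38·p*, so p* = (494 − 343)/38 ≈ 3.9737.
Strong-case type's separating payoff: 494 − 26 × p* = 494 − 26 × (494 − 343)/38 = 494 − 3926/38 ≈ 390.6842.
Pooling payoff: 0.29 × 494 + 0.71 × 343 = 386.79.
Difference: 390.6842 − 386.79 = 3.8942, i.e. 3.89 to two decimal places.
The strong-case type prefers to separate.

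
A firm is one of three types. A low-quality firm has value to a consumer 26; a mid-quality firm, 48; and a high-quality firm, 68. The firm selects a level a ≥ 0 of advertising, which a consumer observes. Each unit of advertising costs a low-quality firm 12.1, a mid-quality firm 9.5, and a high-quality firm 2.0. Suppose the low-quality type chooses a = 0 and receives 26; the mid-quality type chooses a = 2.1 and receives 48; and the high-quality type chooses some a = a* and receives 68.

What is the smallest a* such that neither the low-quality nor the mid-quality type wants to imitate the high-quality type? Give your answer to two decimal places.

4.21

Mid-quality type (on-path payoff 48 − 9.5×2.1 = 28.05) won't mimic when 28.05 ≥ 68 − 9.5·a*, i.e. a* ≥ 4.21.
Low-quality type (on-path payoff 26) won't mimic when 26 ≥ 68 − 12.1·a*, i.e. a* ≥ 3.47.
Both must hold, so a* = max(3.47, 4.21) = 4.21. The mid-quality type's constraint binds.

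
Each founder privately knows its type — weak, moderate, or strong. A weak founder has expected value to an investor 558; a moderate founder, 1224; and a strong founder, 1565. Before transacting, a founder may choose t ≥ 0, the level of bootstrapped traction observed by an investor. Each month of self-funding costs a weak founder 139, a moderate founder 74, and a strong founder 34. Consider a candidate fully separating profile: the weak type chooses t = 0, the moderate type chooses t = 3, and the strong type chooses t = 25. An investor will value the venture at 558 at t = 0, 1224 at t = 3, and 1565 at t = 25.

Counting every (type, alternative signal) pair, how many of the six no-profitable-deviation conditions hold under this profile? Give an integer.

Moderate (own payoff 1224 − 74×3 = 1002): to t=0 gives 558 → no gain ✓; to t=25 gives 1565 − 74×25 = -285 → no gain ✓.
Weak (own payoff 558): to t=3 gives 1224 − 139×3 = 807 → profitable ✗; to t=25 gives 1565 − 139×25 = -1910 → no gain ✓.
Strong (own payoff 1565 − 34×25 = 715): to t=0 gives 558 → no gain ✓; to t=3 gives 1224 − 34×3 = 1122 → profitable ✗.
4 of the 6 constraints hold; not an equilibrium.

4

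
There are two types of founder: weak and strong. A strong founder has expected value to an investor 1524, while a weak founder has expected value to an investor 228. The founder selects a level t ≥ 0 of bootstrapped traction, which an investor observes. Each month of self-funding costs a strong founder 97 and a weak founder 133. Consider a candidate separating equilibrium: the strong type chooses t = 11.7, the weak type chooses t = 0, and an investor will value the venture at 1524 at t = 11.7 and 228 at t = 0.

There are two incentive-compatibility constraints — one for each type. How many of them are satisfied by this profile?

Strong type: signal → 1524 − 97 × 11.7 = 389.1; deviate to 0 → 228. IC holds (389.1 ≥ 228).
Weak type: stay at 0 → 228; mimic → 1524 − 133 × 11.7 = -32.1. IC holds (228 ≥ -32.1).
2 of 2 constraints hold, so this is a separating equilibrium.

2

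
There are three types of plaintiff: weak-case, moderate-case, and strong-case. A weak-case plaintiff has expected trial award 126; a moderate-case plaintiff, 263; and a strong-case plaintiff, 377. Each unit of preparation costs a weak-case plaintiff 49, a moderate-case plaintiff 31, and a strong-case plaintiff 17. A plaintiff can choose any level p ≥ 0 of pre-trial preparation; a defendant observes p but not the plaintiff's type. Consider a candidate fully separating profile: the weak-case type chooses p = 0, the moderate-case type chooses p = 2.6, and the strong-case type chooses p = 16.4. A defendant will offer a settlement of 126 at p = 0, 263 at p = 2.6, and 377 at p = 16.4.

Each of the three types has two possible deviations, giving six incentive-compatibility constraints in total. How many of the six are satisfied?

3

Moderate-case (own payoff 263 − 31×2.6 = 182.4): to p=0 gives 126 → no gain ✓; to p=16.4 gives 377 − 31×16.4 = -131.4 → no gain ✓.
Strong-case (own payoff 377 − 17×16.4 = 98.2): to p=0 gives 126 → profitable ✗; to p=2.6 gives 263 − 17×2.6 = 218.8 → profitable ✗.
Weak-case (own payoff 126): to p=2.6 gives 263 − 49×2.6 = 135.6 → profitable ✗; to p=16.4 gives 377 − 49×16.4 = -426.6 → no gain ✓.
3 of the 6 constraints hold; not an equilibrium.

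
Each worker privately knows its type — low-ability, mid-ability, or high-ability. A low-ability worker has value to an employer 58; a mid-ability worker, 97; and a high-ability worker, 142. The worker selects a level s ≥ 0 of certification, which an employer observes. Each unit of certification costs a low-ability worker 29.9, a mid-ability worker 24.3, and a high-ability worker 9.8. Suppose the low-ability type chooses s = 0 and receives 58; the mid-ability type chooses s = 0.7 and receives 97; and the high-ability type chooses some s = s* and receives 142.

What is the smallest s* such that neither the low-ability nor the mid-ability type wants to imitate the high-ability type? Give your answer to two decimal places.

Mid-ability type (on-path payoff 97 − 24.3×0.7 = 79.99) won't mimic when 79.99 ≥ 142 − 24.3·s*, i.e. s* ≥ 2.55.
Low-ability type (on-path payoff 58) won't mimic when 58 ≥ 142 − 29.9·s*, i.e. s* ≥ 2.81.
Both must hold, so s* = max(2.81, 2.55) = 2.81. The low-ability type's constraint binds.

2.81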